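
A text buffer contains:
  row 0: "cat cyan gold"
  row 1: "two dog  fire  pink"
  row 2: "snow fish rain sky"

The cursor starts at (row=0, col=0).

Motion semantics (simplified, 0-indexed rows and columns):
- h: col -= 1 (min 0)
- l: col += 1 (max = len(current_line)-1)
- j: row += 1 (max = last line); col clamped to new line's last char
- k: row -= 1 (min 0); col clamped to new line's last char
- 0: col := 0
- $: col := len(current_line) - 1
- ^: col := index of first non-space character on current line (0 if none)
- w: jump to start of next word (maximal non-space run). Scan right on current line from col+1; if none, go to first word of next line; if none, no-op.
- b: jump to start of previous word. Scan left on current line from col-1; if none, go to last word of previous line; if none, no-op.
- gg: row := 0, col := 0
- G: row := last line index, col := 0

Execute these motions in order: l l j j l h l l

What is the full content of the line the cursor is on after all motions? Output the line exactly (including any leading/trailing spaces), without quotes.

After 1 (l): row=0 col=1 char='a'
After 2 (l): row=0 col=2 char='t'
After 3 (j): row=1 col=2 char='o'
After 4 (j): row=2 col=2 char='o'
After 5 (l): row=2 col=3 char='w'
After 6 (h): row=2 col=2 char='o'
After 7 (l): row=2 col=3 char='w'
After 8 (l): row=2 col=4 char='_'

Answer: snow fish rain sky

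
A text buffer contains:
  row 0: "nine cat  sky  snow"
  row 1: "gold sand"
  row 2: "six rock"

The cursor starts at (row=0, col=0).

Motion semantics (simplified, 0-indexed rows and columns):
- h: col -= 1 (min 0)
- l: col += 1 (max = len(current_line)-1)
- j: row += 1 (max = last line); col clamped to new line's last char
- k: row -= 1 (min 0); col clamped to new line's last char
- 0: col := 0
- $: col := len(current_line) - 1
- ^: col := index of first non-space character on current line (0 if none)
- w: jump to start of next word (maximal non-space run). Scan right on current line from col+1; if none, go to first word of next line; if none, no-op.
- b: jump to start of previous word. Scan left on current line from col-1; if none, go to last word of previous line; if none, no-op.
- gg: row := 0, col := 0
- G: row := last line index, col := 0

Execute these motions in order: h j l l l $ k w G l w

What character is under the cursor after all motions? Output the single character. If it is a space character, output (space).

After 1 (h): row=0 col=0 char='n'
After 2 (j): row=1 col=0 char='g'
After 3 (l): row=1 col=1 char='o'
After 4 (l): row=1 col=2 char='l'
After 5 (l): row=1 col=3 char='d'
After 6 ($): row=1 col=8 char='d'
After 7 (k): row=0 col=8 char='_'
After 8 (w): row=0 col=10 char='s'
After 9 (G): row=2 col=0 char='s'
After 10 (l): row=2 col=1 char='i'
After 11 (w): row=2 col=4 char='r'

Answer: r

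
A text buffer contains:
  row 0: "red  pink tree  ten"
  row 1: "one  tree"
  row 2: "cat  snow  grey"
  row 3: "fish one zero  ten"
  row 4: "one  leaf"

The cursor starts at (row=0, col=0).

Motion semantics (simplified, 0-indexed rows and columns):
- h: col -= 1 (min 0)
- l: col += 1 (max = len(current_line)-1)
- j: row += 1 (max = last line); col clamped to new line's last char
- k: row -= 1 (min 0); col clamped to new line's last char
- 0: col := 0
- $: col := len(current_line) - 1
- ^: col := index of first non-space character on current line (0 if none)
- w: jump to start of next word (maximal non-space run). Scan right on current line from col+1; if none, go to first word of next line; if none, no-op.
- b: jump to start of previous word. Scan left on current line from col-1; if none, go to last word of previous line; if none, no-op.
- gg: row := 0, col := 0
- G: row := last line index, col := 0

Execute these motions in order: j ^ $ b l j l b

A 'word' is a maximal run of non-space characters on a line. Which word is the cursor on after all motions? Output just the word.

After 1 (j): row=1 col=0 char='o'
After 2 (^): row=1 col=0 char='o'
After 3 ($): row=1 col=8 char='e'
After 4 (b): row=1 col=5 char='t'
After 5 (l): row=1 col=6 char='r'
After 6 (j): row=2 col=6 char='n'
After 7 (l): row=2 col=7 char='o'
After 8 (b): row=2 col=5 char='s'

Answer: snow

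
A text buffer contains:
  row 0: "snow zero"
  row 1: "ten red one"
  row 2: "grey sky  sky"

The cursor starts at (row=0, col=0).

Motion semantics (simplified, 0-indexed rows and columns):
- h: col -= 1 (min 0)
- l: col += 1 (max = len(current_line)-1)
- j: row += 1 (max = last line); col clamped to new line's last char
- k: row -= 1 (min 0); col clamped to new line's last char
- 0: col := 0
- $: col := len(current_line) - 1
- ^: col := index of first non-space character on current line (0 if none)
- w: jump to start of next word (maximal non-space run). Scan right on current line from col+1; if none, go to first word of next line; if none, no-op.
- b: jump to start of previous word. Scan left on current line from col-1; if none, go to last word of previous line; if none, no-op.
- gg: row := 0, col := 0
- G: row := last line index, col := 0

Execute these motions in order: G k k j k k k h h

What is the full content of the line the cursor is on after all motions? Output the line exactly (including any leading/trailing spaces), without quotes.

After 1 (G): row=2 col=0 char='g'
After 2 (k): row=1 col=0 char='t'
After 3 (k): row=0 col=0 char='s'
After 4 (j): row=1 col=0 char='t'
After 5 (k): row=0 col=0 char='s'
After 6 (k): row=0 col=0 char='s'
After 7 (k): row=0 col=0 char='s'
After 8 (h): row=0 col=0 char='s'
After 9 (h): row=0 col=0 char='s'

Answer: snow zero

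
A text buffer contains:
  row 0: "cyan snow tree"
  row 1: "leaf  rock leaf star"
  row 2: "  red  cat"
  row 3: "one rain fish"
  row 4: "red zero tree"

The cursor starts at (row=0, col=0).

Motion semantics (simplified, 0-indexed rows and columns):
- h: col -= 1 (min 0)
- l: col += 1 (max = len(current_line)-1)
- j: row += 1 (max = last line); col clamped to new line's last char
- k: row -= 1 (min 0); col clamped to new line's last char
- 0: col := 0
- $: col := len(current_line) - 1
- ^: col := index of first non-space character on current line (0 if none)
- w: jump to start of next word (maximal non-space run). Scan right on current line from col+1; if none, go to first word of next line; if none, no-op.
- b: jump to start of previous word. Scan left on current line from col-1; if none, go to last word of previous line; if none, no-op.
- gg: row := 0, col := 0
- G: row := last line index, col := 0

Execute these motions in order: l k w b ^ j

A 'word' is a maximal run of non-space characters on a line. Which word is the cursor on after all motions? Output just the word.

After 1 (l): row=0 col=1 char='y'
After 2 (k): row=0 col=1 char='y'
After 3 (w): row=0 col=5 char='s'
After 4 (b): row=0 col=0 char='c'
After 5 (^): row=0 col=0 char='c'
After 6 (j): row=1 col=0 char='l'

Answer: leaf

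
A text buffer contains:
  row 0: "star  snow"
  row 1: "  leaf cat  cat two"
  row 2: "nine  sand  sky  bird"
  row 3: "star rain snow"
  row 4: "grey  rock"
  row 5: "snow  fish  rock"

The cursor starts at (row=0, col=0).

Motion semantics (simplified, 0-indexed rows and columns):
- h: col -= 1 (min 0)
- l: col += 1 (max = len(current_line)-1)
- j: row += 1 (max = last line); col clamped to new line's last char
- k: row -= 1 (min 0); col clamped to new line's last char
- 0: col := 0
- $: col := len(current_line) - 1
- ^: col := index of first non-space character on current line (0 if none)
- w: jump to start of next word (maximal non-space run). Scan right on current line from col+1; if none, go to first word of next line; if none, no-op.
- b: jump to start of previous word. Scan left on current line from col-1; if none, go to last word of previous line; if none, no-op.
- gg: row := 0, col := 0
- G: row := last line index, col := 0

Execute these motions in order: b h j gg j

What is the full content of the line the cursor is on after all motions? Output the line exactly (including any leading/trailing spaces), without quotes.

Answer:   leaf cat  cat two

Derivation:
After 1 (b): row=0 col=0 char='s'
After 2 (h): row=0 col=0 char='s'
After 3 (j): row=1 col=0 char='_'
After 4 (gg): row=0 col=0 char='s'
After 5 (j): row=1 col=0 char='_'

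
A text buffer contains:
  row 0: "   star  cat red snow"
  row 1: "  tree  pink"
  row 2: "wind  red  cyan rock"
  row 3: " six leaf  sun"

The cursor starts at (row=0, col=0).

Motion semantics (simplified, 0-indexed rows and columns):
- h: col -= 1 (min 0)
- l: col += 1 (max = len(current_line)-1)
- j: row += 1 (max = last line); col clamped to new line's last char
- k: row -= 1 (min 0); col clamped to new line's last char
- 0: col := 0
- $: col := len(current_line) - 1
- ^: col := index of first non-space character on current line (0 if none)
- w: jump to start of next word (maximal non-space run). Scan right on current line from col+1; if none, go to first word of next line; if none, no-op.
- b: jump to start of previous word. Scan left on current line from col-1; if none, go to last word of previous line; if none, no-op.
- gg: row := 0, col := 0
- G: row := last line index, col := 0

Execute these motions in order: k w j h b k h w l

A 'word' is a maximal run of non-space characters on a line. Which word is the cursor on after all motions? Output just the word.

After 1 (k): row=0 col=0 char='_'
After 2 (w): row=0 col=3 char='s'
After 3 (j): row=1 col=3 char='r'
After 4 (h): row=1 col=2 char='t'
After 5 (b): row=0 col=17 char='s'
After 6 (k): row=0 col=17 char='s'
After 7 (h): row=0 col=16 char='_'
After 8 (w): row=0 col=17 char='s'
After 9 (l): row=0 col=18 char='n'

Answer: snow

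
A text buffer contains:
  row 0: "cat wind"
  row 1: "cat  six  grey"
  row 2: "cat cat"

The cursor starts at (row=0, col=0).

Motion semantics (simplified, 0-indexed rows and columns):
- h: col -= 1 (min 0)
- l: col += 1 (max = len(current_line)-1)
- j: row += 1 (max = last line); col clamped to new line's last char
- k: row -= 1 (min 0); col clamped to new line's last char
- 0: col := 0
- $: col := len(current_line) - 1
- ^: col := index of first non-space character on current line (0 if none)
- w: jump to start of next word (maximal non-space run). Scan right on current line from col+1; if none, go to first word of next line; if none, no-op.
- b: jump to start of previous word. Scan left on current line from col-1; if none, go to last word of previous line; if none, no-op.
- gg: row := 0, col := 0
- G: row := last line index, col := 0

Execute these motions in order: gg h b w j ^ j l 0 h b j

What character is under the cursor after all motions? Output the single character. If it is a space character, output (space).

Answer: t

Derivation:
After 1 (gg): row=0 col=0 char='c'
After 2 (h): row=0 col=0 char='c'
After 3 (b): row=0 col=0 char='c'
After 4 (w): row=0 col=4 char='w'
After 5 (j): row=1 col=4 char='_'
After 6 (^): row=1 col=0 char='c'
After 7 (j): row=2 col=0 char='c'
After 8 (l): row=2 col=1 char='a'
After 9 (0): row=2 col=0 char='c'
After 10 (h): row=2 col=0 char='c'
After 11 (b): row=1 col=10 char='g'
After 12 (j): row=2 col=6 char='t'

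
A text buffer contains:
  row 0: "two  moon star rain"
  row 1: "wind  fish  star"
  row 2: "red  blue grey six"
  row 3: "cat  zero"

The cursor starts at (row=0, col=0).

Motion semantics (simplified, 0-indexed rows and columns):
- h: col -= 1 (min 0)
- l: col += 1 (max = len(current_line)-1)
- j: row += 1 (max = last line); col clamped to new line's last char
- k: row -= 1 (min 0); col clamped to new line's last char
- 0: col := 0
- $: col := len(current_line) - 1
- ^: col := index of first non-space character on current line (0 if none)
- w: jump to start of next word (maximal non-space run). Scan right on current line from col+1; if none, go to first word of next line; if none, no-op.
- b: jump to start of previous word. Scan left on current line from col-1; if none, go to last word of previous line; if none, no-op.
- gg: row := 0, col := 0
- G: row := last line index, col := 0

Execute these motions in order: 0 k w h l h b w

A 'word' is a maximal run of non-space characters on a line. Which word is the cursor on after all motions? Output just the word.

Answer: moon

Derivation:
After 1 (0): row=0 col=0 char='t'
After 2 (k): row=0 col=0 char='t'
After 3 (w): row=0 col=5 char='m'
After 4 (h): row=0 col=4 char='_'
After 5 (l): row=0 col=5 char='m'
After 6 (h): row=0 col=4 char='_'
After 7 (b): row=0 col=0 char='t'
After 8 (w): row=0 col=5 char='m'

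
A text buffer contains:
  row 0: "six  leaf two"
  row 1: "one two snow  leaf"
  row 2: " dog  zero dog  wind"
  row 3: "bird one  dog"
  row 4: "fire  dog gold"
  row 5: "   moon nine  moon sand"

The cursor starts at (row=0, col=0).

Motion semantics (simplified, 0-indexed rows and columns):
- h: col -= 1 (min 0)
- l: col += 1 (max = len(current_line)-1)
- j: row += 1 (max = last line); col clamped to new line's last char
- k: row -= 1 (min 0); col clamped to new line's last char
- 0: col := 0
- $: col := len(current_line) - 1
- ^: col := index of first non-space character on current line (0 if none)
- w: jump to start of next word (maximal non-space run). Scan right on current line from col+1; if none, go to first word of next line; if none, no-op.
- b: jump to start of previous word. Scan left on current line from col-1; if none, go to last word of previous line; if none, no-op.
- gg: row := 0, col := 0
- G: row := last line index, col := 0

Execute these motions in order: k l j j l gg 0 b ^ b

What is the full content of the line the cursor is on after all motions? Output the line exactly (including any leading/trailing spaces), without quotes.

Answer: six  leaf two

Derivation:
After 1 (k): row=0 col=0 char='s'
After 2 (l): row=0 col=1 char='i'
After 3 (j): row=1 col=1 char='n'
After 4 (j): row=2 col=1 char='d'
After 5 (l): row=2 col=2 char='o'
After 6 (gg): row=0 col=0 char='s'
After 7 (0): row=0 col=0 char='s'
After 8 (b): row=0 col=0 char='s'
After 9 (^): row=0 col=0 char='s'
After 10 (b): row=0 col=0 char='s'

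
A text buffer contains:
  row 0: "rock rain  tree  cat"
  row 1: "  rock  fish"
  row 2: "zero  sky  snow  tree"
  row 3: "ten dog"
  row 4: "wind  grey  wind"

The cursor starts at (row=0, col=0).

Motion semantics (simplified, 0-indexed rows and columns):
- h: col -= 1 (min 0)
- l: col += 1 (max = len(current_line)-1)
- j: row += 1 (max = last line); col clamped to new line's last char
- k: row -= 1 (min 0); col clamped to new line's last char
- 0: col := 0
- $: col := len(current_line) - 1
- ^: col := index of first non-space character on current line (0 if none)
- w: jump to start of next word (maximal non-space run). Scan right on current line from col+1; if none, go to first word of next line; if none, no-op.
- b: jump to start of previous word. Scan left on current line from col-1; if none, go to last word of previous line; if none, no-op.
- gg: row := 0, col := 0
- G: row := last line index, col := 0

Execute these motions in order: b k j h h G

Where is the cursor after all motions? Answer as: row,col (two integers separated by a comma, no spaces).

Answer: 4,0

Derivation:
After 1 (b): row=0 col=0 char='r'
After 2 (k): row=0 col=0 char='r'
After 3 (j): row=1 col=0 char='_'
After 4 (h): row=1 col=0 char='_'
After 5 (h): row=1 col=0 char='_'
After 6 (G): row=4 col=0 char='w'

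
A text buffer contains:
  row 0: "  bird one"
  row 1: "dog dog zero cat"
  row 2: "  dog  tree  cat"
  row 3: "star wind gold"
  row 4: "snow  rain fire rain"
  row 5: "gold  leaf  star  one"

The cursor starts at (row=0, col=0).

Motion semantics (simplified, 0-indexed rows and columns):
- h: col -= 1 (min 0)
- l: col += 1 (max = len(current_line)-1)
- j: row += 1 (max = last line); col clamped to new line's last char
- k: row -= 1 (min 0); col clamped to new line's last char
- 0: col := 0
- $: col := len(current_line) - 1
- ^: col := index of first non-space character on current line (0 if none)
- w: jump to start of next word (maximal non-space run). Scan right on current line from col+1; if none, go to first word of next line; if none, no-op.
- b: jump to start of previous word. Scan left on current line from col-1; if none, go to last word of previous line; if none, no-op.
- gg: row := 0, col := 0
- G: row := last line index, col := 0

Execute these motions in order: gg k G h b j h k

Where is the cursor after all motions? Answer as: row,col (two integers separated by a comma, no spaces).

Answer: 4,15

Derivation:
After 1 (gg): row=0 col=0 char='_'
After 2 (k): row=0 col=0 char='_'
After 3 (G): row=5 col=0 char='g'
After 4 (h): row=5 col=0 char='g'
After 5 (b): row=4 col=16 char='r'
After 6 (j): row=5 col=16 char='_'
After 7 (h): row=5 col=15 char='r'
After 8 (k): row=4 col=15 char='_'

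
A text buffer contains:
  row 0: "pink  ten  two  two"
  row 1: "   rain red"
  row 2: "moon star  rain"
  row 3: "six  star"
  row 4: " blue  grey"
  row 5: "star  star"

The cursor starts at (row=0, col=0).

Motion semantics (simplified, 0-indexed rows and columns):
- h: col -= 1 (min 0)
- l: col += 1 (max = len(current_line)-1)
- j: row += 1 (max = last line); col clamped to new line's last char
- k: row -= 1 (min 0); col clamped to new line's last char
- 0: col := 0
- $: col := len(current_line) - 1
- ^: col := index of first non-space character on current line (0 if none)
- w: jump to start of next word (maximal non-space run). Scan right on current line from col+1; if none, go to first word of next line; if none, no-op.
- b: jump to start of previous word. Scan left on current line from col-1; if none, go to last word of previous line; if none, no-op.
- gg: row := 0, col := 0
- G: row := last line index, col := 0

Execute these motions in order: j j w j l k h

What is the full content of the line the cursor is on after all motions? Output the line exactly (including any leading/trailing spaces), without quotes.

After 1 (j): row=1 col=0 char='_'
After 2 (j): row=2 col=0 char='m'
After 3 (w): row=2 col=5 char='s'
After 4 (j): row=3 col=5 char='s'
After 5 (l): row=3 col=6 char='t'
After 6 (k): row=2 col=6 char='t'
After 7 (h): row=2 col=5 char='s'

Answer: moon star  rain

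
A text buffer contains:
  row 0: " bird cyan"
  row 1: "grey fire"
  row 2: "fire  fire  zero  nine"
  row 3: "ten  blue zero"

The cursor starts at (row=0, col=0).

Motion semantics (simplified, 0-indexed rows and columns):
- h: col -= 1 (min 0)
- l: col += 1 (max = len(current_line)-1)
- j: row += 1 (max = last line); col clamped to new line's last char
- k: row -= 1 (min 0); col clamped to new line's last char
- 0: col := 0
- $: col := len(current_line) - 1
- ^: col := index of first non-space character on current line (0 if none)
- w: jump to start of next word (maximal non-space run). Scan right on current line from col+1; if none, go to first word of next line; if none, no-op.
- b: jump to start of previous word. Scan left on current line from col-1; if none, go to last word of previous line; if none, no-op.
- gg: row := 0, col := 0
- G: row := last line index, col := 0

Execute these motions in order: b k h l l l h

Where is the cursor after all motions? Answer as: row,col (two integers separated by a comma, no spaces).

Answer: 0,2

Derivation:
After 1 (b): row=0 col=0 char='_'
After 2 (k): row=0 col=0 char='_'
After 3 (h): row=0 col=0 char='_'
After 4 (l): row=0 col=1 char='b'
After 5 (l): row=0 col=2 char='i'
After 6 (l): row=0 col=3 char='r'
After 7 (h): row=0 col=2 char='i'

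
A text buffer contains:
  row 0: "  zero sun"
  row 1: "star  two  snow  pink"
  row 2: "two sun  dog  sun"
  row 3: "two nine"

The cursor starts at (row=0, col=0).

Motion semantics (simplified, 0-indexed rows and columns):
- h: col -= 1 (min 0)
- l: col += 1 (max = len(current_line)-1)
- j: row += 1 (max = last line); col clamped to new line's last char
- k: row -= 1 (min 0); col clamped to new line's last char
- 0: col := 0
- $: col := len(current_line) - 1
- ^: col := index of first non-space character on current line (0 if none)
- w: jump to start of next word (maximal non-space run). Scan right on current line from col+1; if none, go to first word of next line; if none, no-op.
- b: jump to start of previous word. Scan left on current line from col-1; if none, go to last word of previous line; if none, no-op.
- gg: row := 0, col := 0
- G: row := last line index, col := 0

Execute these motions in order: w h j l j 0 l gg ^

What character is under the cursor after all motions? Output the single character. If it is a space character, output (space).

After 1 (w): row=0 col=2 char='z'
After 2 (h): row=0 col=1 char='_'
After 3 (j): row=1 col=1 char='t'
After 4 (l): row=1 col=2 char='a'
After 5 (j): row=2 col=2 char='o'
After 6 (0): row=2 col=0 char='t'
After 7 (l): row=2 col=1 char='w'
After 8 (gg): row=0 col=0 char='_'
After 9 (^): row=0 col=2 char='z'

Answer: z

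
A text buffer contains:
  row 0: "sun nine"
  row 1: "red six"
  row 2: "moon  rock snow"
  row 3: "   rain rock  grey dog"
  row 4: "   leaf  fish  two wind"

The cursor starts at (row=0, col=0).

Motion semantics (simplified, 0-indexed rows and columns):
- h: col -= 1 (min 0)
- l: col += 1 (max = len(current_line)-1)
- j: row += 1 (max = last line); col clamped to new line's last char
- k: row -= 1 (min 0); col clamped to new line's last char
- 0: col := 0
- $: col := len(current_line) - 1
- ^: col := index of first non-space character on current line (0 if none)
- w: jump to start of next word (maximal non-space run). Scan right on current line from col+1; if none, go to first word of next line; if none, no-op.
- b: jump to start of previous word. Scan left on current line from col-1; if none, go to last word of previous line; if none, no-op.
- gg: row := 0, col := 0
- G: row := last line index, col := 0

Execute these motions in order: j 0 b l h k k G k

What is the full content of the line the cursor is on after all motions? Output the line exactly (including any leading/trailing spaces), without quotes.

Answer:    rain rock  grey dog

Derivation:
After 1 (j): row=1 col=0 char='r'
After 2 (0): row=1 col=0 char='r'
After 3 (b): row=0 col=4 char='n'
After 4 (l): row=0 col=5 char='i'
After 5 (h): row=0 col=4 char='n'
After 6 (k): row=0 col=4 char='n'
After 7 (k): row=0 col=4 char='n'
After 8 (G): row=4 col=0 char='_'
After 9 (k): row=3 col=0 char='_'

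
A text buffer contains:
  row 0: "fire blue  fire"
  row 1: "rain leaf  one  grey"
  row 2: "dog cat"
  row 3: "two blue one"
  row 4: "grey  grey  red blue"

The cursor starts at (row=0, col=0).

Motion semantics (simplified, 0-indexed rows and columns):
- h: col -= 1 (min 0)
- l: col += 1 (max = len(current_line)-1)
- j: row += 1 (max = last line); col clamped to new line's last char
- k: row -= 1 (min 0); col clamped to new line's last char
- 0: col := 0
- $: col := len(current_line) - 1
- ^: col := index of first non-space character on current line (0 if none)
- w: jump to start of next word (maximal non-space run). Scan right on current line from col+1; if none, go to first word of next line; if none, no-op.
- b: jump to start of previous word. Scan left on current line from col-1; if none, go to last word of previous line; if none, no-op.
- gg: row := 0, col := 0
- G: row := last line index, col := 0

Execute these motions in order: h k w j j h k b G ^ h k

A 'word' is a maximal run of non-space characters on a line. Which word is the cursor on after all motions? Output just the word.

After 1 (h): row=0 col=0 char='f'
After 2 (k): row=0 col=0 char='f'
After 3 (w): row=0 col=5 char='b'
After 4 (j): row=1 col=5 char='l'
After 5 (j): row=2 col=5 char='a'
After 6 (h): row=2 col=4 char='c'
After 7 (k): row=1 col=4 char='_'
After 8 (b): row=1 col=0 char='r'
After 9 (G): row=4 col=0 char='g'
After 10 (^): row=4 col=0 char='g'
After 11 (h): row=4 col=0 char='g'
After 12 (k): row=3 col=0 char='t'

Answer: two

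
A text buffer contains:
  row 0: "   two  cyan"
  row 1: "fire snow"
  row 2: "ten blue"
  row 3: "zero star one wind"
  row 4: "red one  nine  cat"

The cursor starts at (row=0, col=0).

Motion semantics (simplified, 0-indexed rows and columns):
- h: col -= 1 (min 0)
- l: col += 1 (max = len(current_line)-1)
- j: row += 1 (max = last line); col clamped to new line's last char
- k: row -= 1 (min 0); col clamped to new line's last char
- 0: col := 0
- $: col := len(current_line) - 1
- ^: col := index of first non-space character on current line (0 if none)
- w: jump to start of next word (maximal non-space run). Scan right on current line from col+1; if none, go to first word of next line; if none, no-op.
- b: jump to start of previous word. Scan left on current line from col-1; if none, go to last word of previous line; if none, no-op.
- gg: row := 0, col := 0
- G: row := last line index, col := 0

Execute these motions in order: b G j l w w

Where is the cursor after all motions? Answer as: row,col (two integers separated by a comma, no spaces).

After 1 (b): row=0 col=0 char='_'
After 2 (G): row=4 col=0 char='r'
After 3 (j): row=4 col=0 char='r'
After 4 (l): row=4 col=1 char='e'
After 5 (w): row=4 col=4 char='o'
After 6 (w): row=4 col=9 char='n'

Answer: 4,9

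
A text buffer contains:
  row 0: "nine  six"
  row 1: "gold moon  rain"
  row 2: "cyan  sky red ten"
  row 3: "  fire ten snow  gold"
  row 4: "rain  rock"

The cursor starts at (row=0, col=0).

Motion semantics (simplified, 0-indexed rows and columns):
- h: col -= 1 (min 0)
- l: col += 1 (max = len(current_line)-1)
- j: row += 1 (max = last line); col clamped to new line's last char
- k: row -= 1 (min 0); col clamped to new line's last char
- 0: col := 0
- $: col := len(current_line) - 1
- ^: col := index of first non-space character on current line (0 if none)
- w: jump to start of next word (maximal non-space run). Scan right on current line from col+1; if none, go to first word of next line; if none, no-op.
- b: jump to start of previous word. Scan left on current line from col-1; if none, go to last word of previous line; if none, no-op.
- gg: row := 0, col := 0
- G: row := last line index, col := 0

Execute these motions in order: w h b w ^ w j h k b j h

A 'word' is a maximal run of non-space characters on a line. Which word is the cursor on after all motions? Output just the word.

Answer: gold

Derivation:
After 1 (w): row=0 col=6 char='s'
After 2 (h): row=0 col=5 char='_'
After 3 (b): row=0 col=0 char='n'
After 4 (w): row=0 col=6 char='s'
After 5 (^): row=0 col=0 char='n'
After 6 (w): row=0 col=6 char='s'
After 7 (j): row=1 col=6 char='o'
After 8 (h): row=1 col=5 char='m'
After 9 (k): row=0 col=5 char='_'
After 10 (b): row=0 col=0 char='n'
After 11 (j): row=1 col=0 char='g'
After 12 (h): row=1 col=0 char='g'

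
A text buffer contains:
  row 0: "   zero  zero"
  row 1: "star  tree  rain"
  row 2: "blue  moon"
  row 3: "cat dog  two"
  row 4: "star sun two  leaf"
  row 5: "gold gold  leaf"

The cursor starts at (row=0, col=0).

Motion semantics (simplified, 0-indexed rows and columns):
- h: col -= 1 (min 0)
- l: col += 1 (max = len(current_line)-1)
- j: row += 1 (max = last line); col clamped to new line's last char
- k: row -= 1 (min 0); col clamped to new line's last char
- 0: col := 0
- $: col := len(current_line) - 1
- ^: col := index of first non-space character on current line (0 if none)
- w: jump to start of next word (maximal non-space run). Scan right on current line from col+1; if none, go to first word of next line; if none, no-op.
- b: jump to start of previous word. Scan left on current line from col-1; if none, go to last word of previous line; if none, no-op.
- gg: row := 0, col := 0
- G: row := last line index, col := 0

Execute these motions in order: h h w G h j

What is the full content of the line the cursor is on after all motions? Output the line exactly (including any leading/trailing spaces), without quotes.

Answer: gold gold  leaf

Derivation:
After 1 (h): row=0 col=0 char='_'
After 2 (h): row=0 col=0 char='_'
After 3 (w): row=0 col=3 char='z'
After 4 (G): row=5 col=0 char='g'
After 5 (h): row=5 col=0 char='g'
After 6 (j): row=5 col=0 char='g'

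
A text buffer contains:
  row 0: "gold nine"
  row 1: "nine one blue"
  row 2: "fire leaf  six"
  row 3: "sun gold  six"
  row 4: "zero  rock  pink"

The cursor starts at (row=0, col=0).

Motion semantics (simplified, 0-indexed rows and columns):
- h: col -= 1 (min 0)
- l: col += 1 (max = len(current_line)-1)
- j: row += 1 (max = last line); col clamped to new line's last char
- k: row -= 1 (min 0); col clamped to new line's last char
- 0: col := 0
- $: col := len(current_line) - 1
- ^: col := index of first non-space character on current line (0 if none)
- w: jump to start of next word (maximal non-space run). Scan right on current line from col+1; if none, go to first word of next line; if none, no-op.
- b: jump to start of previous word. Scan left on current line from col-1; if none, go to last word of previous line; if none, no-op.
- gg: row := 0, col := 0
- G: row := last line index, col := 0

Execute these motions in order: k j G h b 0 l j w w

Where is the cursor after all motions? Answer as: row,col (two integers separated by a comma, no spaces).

After 1 (k): row=0 col=0 char='g'
After 2 (j): row=1 col=0 char='n'
After 3 (G): row=4 col=0 char='z'
After 4 (h): row=4 col=0 char='z'
After 5 (b): row=3 col=10 char='s'
After 6 (0): row=3 col=0 char='s'
After 7 (l): row=3 col=1 char='u'
After 8 (j): row=4 col=1 char='e'
After 9 (w): row=4 col=6 char='r'
After 10 (w): row=4 col=12 char='p'

Answer: 4,12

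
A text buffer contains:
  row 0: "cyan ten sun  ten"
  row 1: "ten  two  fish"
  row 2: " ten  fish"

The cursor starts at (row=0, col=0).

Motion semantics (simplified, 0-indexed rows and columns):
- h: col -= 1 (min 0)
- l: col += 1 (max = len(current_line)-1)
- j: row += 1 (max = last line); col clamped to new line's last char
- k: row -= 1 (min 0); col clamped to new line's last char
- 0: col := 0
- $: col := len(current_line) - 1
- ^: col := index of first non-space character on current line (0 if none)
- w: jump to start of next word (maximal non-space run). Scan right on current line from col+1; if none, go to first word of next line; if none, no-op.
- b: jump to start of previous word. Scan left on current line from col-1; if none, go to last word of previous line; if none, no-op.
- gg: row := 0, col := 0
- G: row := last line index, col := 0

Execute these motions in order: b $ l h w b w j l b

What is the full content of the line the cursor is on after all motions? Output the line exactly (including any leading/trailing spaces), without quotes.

After 1 (b): row=0 col=0 char='c'
After 2 ($): row=0 col=16 char='n'
After 3 (l): row=0 col=16 char='n'
After 4 (h): row=0 col=15 char='e'
After 5 (w): row=1 col=0 char='t'
After 6 (b): row=0 col=14 char='t'
After 7 (w): row=1 col=0 char='t'
After 8 (j): row=2 col=0 char='_'
After 9 (l): row=2 col=1 char='t'
After 10 (b): row=1 col=10 char='f'

Answer: ten  two  fish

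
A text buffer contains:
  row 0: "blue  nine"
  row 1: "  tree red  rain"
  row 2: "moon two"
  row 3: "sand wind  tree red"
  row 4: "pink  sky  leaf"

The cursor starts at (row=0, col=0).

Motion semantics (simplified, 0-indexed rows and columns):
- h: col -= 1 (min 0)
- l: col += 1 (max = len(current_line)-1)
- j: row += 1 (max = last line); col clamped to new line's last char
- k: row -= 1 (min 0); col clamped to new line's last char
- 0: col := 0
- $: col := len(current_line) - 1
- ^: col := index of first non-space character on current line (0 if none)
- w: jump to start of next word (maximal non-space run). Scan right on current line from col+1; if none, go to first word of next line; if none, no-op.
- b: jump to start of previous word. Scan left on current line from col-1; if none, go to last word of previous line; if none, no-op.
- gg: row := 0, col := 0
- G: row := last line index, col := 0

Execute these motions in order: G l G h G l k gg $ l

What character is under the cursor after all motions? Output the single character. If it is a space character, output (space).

After 1 (G): row=4 col=0 char='p'
After 2 (l): row=4 col=1 char='i'
After 3 (G): row=4 col=0 char='p'
After 4 (h): row=4 col=0 char='p'
After 5 (G): row=4 col=0 char='p'
After 6 (l): row=4 col=1 char='i'
After 7 (k): row=3 col=1 char='a'
After 8 (gg): row=0 col=0 char='b'
After 9 ($): row=0 col=9 char='e'
After 10 (l): row=0 col=9 char='e'

Answer: e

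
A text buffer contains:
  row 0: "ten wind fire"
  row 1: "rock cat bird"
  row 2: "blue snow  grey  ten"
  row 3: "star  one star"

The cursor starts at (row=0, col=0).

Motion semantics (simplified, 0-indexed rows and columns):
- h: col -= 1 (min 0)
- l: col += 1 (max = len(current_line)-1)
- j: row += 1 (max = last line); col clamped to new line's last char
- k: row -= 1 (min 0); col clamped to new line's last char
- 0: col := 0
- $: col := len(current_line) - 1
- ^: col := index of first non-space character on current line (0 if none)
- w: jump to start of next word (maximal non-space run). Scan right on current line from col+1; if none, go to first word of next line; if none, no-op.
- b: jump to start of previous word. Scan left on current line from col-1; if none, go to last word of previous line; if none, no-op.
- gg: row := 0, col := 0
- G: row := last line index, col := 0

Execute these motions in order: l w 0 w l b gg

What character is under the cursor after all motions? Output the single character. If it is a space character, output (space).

After 1 (l): row=0 col=1 char='e'
After 2 (w): row=0 col=4 char='w'
After 3 (0): row=0 col=0 char='t'
After 4 (w): row=0 col=4 char='w'
After 5 (l): row=0 col=5 char='i'
After 6 (b): row=0 col=4 char='w'
After 7 (gg): row=0 col=0 char='t'

Answer: t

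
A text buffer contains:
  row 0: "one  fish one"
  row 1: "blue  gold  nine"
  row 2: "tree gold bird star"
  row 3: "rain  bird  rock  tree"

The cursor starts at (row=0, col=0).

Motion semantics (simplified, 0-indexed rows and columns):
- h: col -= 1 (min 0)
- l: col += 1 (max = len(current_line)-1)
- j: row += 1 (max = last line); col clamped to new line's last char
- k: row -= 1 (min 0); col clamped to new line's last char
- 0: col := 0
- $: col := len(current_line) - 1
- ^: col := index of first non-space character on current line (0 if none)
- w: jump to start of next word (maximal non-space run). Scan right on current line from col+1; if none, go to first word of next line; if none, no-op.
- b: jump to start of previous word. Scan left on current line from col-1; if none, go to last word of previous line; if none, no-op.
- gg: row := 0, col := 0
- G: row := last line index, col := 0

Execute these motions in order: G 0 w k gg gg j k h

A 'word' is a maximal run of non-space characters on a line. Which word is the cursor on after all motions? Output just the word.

After 1 (G): row=3 col=0 char='r'
After 2 (0): row=3 col=0 char='r'
After 3 (w): row=3 col=6 char='b'
After 4 (k): row=2 col=6 char='o'
After 5 (gg): row=0 col=0 char='o'
After 6 (gg): row=0 col=0 char='o'
After 7 (j): row=1 col=0 char='b'
After 8 (k): row=0 col=0 char='o'
After 9 (h): row=0 col=0 char='o'

Answer: one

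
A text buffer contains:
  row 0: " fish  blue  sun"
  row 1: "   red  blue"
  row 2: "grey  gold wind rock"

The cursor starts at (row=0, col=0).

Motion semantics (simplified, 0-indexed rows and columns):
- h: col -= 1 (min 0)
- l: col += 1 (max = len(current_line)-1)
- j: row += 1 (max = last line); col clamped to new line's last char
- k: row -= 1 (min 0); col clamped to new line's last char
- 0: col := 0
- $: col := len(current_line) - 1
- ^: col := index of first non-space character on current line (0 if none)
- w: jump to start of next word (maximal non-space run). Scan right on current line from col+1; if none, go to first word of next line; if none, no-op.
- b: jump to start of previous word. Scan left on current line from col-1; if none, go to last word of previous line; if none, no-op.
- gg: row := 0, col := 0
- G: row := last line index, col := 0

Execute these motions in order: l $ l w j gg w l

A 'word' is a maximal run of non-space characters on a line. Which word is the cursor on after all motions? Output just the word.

Answer: fish

Derivation:
After 1 (l): row=0 col=1 char='f'
After 2 ($): row=0 col=15 char='n'
After 3 (l): row=0 col=15 char='n'
After 4 (w): row=1 col=3 char='r'
After 5 (j): row=2 col=3 char='y'
After 6 (gg): row=0 col=0 char='_'
After 7 (w): row=0 col=1 char='f'
After 8 (l): row=0 col=2 char='i'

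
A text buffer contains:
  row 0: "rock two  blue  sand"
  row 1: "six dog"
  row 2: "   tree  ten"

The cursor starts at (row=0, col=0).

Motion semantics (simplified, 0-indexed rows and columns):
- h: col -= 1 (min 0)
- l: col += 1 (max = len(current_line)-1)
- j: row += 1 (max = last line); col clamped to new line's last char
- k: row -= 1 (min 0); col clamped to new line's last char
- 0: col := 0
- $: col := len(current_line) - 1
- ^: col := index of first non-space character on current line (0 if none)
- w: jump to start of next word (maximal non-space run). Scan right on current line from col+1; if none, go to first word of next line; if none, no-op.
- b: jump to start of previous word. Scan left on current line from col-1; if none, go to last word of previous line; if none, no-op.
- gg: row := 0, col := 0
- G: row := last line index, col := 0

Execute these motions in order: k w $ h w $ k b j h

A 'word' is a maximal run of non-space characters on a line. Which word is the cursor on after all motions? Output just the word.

Answer: dog

Derivation:
After 1 (k): row=0 col=0 char='r'
After 2 (w): row=0 col=5 char='t'
After 3 ($): row=0 col=19 char='d'
After 4 (h): row=0 col=18 char='n'
After 5 (w): row=1 col=0 char='s'
After 6 ($): row=1 col=6 char='g'
After 7 (k): row=0 col=6 char='w'
After 8 (b): row=0 col=5 char='t'
After 9 (j): row=1 col=5 char='o'
After 10 (h): row=1 col=4 char='d'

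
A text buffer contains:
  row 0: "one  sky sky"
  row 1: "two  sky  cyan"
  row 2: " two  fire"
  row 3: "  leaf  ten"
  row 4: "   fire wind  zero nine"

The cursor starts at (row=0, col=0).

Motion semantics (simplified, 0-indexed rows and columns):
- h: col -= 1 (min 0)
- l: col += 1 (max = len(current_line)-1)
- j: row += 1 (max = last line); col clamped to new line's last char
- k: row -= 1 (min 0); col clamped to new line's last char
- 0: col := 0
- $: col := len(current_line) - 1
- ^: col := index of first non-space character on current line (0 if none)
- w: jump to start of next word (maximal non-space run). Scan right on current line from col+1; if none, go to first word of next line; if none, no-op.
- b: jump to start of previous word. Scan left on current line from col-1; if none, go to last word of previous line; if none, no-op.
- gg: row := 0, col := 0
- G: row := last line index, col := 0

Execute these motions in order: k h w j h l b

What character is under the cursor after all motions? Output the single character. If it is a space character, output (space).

Answer: t

Derivation:
After 1 (k): row=0 col=0 char='o'
After 2 (h): row=0 col=0 char='o'
After 3 (w): row=0 col=5 char='s'
After 4 (j): row=1 col=5 char='s'
After 5 (h): row=1 col=4 char='_'
After 6 (l): row=1 col=5 char='s'
After 7 (b): row=1 col=0 char='t'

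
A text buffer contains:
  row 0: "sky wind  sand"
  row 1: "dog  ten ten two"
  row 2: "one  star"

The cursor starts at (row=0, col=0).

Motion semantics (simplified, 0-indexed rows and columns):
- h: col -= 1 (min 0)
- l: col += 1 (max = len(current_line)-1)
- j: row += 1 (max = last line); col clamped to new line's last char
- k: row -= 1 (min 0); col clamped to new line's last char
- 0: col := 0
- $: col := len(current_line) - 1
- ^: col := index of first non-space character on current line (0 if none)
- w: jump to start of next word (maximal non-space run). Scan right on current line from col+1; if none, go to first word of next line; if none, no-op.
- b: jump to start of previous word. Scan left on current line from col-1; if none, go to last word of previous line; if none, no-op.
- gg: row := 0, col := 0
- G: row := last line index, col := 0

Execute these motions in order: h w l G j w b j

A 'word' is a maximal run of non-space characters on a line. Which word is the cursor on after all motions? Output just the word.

Answer: one

Derivation:
After 1 (h): row=0 col=0 char='s'
After 2 (w): row=0 col=4 char='w'
After 3 (l): row=0 col=5 char='i'
After 4 (G): row=2 col=0 char='o'
After 5 (j): row=2 col=0 char='o'
After 6 (w): row=2 col=5 char='s'
After 7 (b): row=2 col=0 char='o'
After 8 (j): row=2 col=0 char='o'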